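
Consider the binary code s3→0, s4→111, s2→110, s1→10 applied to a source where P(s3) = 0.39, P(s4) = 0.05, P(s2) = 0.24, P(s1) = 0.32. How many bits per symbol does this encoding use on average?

L̄ = Σ pᵢ·ℓᵢ = 0.39·1 + 0.05·3 + 0.24·3 + 0.32·2 = 1.9 bits/symbol.

1.9 bits/symbol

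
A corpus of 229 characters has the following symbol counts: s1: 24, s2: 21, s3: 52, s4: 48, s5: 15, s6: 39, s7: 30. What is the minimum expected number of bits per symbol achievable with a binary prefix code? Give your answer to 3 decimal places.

2.721 bits/symbol

Probabilities are the counts divided by 229.
Repeatedly combine the two least-probable nodes; the expected code length is the sum of the merged weights.
merge 15/229 + 21/229 → 36/229
merge 24/229 + 30/229 → 54/229
merge 36/229 + 39/229 → 75/229
merge 48/229 + 52/229 → 100/229
merge 54/229 + 75/229 → 129/229
merge 100/229 + 129/229 → 1
L = 36/229 + 54/229 + 75/229 + 100/229 + 129/229 + 1 = 623/229 ≈ 2.721 bits/symbol.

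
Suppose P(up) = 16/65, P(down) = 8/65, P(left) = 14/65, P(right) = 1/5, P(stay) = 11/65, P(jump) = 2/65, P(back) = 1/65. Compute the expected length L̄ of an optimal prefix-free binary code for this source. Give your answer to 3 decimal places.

Repeatedly combine the two least-probable nodes; the expected code length is the sum of the merged weights.
merge 1/65 + 2/65 → 3/65
merge 3/65 + 8/65 → 11/65
merge 11/65 + 11/65 → 22/65
merge 1/5 + 14/65 → 27/65
merge 16/65 + 22/65 → 38/65
merge 27/65 + 38/65 → 1
L = 3/65 + 11/65 + 22/65 + 27/65 + 38/65 + 1 = 166/65 ≈ 2.554 bits/symbol.

2.554 bits/symbol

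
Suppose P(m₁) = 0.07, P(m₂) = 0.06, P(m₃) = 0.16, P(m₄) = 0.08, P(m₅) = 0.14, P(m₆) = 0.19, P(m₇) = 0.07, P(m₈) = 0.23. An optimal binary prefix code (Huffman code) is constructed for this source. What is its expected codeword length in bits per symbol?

2.86 bits/symbol

Repeatedly combine the two least-probable nodes; the expected code length is the sum of the merged weights.
merge 3/50 + 7/100 → 13/100
merge 7/100 + 2/25 → 3/20
merge 13/100 + 7/50 → 27/100
merge 3/20 + 4/25 → 31/100
merge 19/100 + 23/100 → 21/50
merge 27/100 + 31/100 → 29/50
merge 21/50 + 29/50 → 1
L = 13/100 + 3/20 + 27/100 + 31/100 + 21/50 + 29/50 + 1 = 143/50 = 2.86 bits/symbol.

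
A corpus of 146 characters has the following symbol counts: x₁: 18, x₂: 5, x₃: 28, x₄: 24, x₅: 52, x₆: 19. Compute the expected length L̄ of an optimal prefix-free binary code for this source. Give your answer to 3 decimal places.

2.445 bits/symbol

Probabilities are the counts divided by 146.
Repeatedly combine the two least-probable nodes; the expected code length is the sum of the merged weights.
merge 5/146 + 9/73 → 23/146
merge 19/146 + 23/146 → 21/73
merge 12/73 + 14/73 → 26/73
merge 21/73 + 26/73 → 47/73
merge 26/73 + 47/73 → 1
L = 23/146 + 21/73 + 26/73 + 47/73 + 1 = 357/146 ≈ 2.445 bits/symbol.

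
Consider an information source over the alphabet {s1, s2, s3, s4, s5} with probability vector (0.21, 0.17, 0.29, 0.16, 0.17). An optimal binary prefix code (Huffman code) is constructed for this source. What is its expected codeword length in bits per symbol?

Repeatedly combine the two least-probable nodes; the expected code length is the sum of the merged weights.
merge 4/25 + 17/100 → 33/100
merge 17/100 + 21/100 → 19/50
merge 29/100 + 33/100 → 31/50
merge 19/50 + 31/50 → 1
L = 33/100 + 19/50 + 31/50 + 1 = 233/100 = 2.33 bits/symbol.

2.33 bits/symbol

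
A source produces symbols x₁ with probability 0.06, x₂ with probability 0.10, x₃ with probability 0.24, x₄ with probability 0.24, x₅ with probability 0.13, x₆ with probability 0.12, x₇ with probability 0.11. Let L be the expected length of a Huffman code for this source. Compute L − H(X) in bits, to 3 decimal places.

0.016 bits

Entropy H = −Σ p log₂ p ≈ 2.6640 bits.
Huffman merges: 3/50+1/10→4/25; 11/100+3/25→23/100; 13/100+4/25→29/100; 23/100+6/25→47/100; 6/25+29/100→53/100; 47/100+53/100→1. L = 67/25 ≈ 2.6800.
L − H = 2.6800 − 2.6640 = 0.016 bits.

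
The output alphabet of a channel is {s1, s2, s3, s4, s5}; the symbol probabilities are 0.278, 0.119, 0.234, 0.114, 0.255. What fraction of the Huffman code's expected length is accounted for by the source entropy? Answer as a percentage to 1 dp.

99.8%

Entropy H = −Σ p log₂ p ≈ 2.2291 bits.
Huffman merges: 57/500+119/1000→233/1000; 233/1000+117/500→467/1000; 51/200+139/500→533/1000; 467/1000+533/1000→1. L = 2233/1000 ≈ 2.2330.
Efficiency = H/L = 2.2291/2.2330 = 99.8%.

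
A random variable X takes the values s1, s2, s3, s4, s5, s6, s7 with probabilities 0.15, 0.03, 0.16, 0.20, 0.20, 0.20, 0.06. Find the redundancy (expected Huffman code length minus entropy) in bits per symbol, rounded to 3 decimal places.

Entropy H = −Σ p log₂ p ≈ 2.6220 bits.
Huffman merges: 3/100+3/50→9/100; 9/100+3/20→6/25; 4/25+1/5→9/25; 1/5+1/5→2/5; 6/25+9/25→3/5; 2/5+3/5→1. L = 269/100 ≈ 2.6900.
L − H = 2.6900 − 2.6220 = 0.068 bits.

0.068 bits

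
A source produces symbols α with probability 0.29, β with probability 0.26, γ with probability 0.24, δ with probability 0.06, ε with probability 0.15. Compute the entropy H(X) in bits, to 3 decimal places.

H = −Σ pᵢ log₂ pᵢ.
−0.29·log₂(0.29) = 0.5179
−0.26·log₂(0.26) = 0.5053
−0.24·log₂(0.24) = 0.4941
−0.06·log₂(0.06) = 0.2435
−0.15·log₂(0.15) = 0.4105
Sum ≈ 2.1714 → 2.171 bits.

2.171 bits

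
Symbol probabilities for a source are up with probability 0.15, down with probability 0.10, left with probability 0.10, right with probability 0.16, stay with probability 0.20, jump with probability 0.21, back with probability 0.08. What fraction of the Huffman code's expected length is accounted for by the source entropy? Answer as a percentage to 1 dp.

98.4%

Entropy H = −Σ p log₂ p ≈ 2.7267 bits.
Huffman merges: 2/25+1/10→9/50; 1/10+3/20→1/4; 4/25+9/50→17/50; 1/5+21/100→41/100; 1/4+17/50→59/100; 41/100+59/100→1. L = 277/100 ≈ 2.7700.
Efficiency = H/L = 2.7267/2.7700 = 98.4%.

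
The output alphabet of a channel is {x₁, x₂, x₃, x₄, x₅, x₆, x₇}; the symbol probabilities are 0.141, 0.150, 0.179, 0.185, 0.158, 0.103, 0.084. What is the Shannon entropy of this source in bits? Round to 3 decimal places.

2.762 bits

H = −Σ pᵢ log₂ pᵢ.
−0.141·log₂(0.141) = 0.3985
−0.150·log₂(0.150) = 0.4105
−0.179·log₂(0.179) = 0.4443
−0.185·log₂(0.185) = 0.4504
−0.158·log₂(0.158) = 0.4206
−0.103·log₂(0.103) = 0.3378
−0.084·log₂(0.084) = 0.3002
Sum ≈ 2.7622 → 2.762 bits.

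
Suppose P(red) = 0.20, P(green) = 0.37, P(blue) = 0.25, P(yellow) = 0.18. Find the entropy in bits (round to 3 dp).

1.940 bits

H = −Σ pᵢ log₂ pᵢ.
−0.20·log₂(0.20) = 0.4644
−0.37·log₂(0.37) = 0.5307
−0.25·log₂(0.25) = 0.5000
−0.18·log₂(0.18) = 0.4453
Sum ≈ 1.9404 → 1.940 bits.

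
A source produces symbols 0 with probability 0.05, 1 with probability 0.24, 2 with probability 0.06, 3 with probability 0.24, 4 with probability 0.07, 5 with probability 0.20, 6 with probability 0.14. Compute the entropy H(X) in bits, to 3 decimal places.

H = −Σ pᵢ log₂ pᵢ.
−0.05·log₂(0.05) = 0.2161
−0.24·log₂(0.24) = 0.4941
−0.06·log₂(0.06) = 0.2435
−0.24·log₂(0.24) = 0.4941
−0.07·log₂(0.07) = 0.2686
−0.20·log₂(0.20) = 0.4644
−0.14·log₂(0.14) = 0.3971
Sum ≈ 2.5779 → 2.578 bits.

2.578 bits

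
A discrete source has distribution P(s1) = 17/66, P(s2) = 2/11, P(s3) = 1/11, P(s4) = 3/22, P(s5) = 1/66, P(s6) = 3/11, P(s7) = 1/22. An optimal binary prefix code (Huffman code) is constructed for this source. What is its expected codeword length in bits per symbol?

Repeatedly combine the two least-probable nodes; the expected code length is the sum of the merged weights.
merge 1/66 + 1/22 → 2/33
merge 2/33 + 1/11 → 5/33
merge 3/22 + 5/33 → 19/66
merge 2/11 + 17/66 → 29/66
merge 3/11 + 19/66 → 37/66
merge 29/66 + 37/66 → 1
L = 2/33 + 5/33 + 19/66 + 29/66 + 37/66 + 1 = 5/2 = 2.5 bits/symbol.

2.5 bits/symbol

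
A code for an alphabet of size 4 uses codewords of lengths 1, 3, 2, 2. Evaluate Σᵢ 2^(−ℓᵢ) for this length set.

1.125

With common denominator 2^3 = 8: Σ 2^(−ℓᵢ) = 4/8 + 1/8 + 2/8 + 2/8 = 9/8 = 1.125.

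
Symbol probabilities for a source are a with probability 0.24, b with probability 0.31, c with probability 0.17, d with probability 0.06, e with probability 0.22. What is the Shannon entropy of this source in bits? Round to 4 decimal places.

2.1766 bits

H = −Σ pᵢ log₂ pᵢ.
−0.24·log₂(0.24) = 0.4941
−0.31·log₂(0.31) = 0.5238
−0.17·log₂(0.17) = 0.4346
−0.06·log₂(0.06) = 0.2435
−0.22·log₂(0.22) = 0.4806
Sum ≈ 2.1766 → 2.1766 bits.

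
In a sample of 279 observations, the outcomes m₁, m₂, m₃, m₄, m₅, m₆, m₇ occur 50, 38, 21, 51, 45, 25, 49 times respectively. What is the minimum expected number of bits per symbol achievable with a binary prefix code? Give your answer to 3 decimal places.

Probabilities are the counts divided by 279.
Repeatedly combine the two least-probable nodes; the expected code length is the sum of the merged weights.
merge 7/93 + 25/279 → 46/279
merge 38/279 + 5/31 → 83/279
merge 46/279 + 49/279 → 95/279
merge 50/279 + 17/93 → 101/279
merge 83/279 + 95/279 → 178/279
merge 101/279 + 178/279 → 1
L = 46/279 + 83/279 + 95/279 + 101/279 + 178/279 + 1 = 782/279 ≈ 2.803 bits/symbol.

2.803 bits/symbol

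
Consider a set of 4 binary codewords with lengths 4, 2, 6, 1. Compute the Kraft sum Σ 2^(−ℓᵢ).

0.828125

With common denominator 2^6 = 64: Σ 2^(−ℓᵢ) = 4/64 + 16/64 + 1/64 + 32/64 = 53/64 = 0.828125.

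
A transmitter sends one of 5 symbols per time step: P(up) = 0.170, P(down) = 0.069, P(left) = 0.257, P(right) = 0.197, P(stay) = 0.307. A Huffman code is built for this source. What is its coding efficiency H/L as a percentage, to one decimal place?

97.8%

Entropy H = −Σ p log₂ p ≈ 2.1892 bits.
Huffman merges: 69/1000+17/100→239/1000; 197/1000+239/1000→109/250; 257/1000+307/1000→141/250; 109/250+141/250→1. L = 2239/1000 ≈ 2.2390.
Efficiency = H/L = 2.1892/2.2390 = 97.8%.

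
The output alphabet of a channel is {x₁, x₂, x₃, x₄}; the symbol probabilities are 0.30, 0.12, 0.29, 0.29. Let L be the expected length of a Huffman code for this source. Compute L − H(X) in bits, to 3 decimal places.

Entropy H = −Σ p log₂ p ≈ 1.9240 bits.
Huffman merges: 3/25+29/100→41/100; 29/100+3/10→59/100; 41/100+59/100→1. L = 2 ≈ 2.0000.
L − H = 2.0000 − 1.9240 = 0.076 bits.

0.076 bits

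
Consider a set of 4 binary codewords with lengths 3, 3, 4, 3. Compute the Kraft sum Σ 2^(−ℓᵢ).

With common denominator 2^4 = 16: Σ 2^(−ℓᵢ) = 2/16 + 2/16 + 1/16 + 2/16 = 7/16 = 0.4375.

0.4375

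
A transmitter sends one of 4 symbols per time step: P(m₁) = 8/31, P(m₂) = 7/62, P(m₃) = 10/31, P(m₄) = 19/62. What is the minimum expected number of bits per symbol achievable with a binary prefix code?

2 bits/symbol

Repeatedly combine the two least-probable nodes; the expected code length is the sum of the merged weights.
merge 7/62 + 8/31 → 23/62
merge 19/62 + 10/31 → 39/62
merge 23/62 + 39/62 → 1
L = 23/62 + 39/62 + 1 = 2 bits/symbol.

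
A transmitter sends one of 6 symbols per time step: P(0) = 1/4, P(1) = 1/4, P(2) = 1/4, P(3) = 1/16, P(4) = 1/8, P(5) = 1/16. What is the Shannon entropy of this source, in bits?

Each probability is a power of 1/2, so log₂(1/p) is an integer.
H = Σ p·log₂(1/p) = 1/4·2 + 1/4·2 + 1/4·2 + 1/16·4 + 1/8·3 + 1/16·4 = 2.375 bits.

2.375 bits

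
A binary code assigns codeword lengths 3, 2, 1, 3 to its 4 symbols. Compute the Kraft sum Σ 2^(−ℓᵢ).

With common denominator 2^3 = 8: Σ 2^(−ℓᵢ) = 1/8 + 2/8 + 4/8 + 1/8 = 8/8 = 1.

1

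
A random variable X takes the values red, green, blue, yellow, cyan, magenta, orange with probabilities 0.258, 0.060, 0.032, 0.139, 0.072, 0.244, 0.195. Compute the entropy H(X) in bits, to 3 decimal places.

H = −Σ pᵢ log₂ pᵢ.
−0.258·log₂(0.258) = 0.5043
−0.060·log₂(0.060) = 0.2435
−0.032·log₂(0.032) = 0.1589
−0.139·log₂(0.139) = 0.3957
−0.072·log₂(0.072) = 0.2733
−0.244·log₂(0.244) = 0.4966
−0.195·log₂(0.195) = 0.4599
Sum ≈ 2.5322 → 2.532 bits.

2.532 bits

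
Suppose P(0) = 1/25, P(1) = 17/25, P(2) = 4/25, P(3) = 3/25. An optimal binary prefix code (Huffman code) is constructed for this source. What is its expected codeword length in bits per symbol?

Repeatedly combine the two least-probable nodes; the expected code length is the sum of the merged weights.
merge 1/25 + 3/25 → 4/25
merge 4/25 + 4/25 → 8/25
merge 8/25 + 17/25 → 1
L = 4/25 + 8/25 + 1 = 37/25 = 1.48 bits/symbol.

1.48 bits/symbol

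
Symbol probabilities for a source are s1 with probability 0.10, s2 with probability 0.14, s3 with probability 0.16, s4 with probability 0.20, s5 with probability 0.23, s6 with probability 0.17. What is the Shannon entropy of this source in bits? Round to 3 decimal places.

2.539 bits

H = −Σ pᵢ log₂ pᵢ.
−0.10·log₂(0.10) = 0.3322
−0.14·log₂(0.14) = 0.3971
−0.16·log₂(0.16) = 0.4230
−0.20·log₂(0.20) = 0.4644
−0.23·log₂(0.23) = 0.4877
−0.17·log₂(0.17) = 0.4346
Sum ≈ 2.5390 → 2.539 bits.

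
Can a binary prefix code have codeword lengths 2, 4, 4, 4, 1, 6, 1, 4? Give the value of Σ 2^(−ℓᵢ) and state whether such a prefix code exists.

1.515625; no

With common denominator 2^6 = 64: Σ 2^(−ℓᵢ) = 16/64 + 4/64 + 4/64 + 4/64 + 32/64 + 1/64 + 32/64 + 4/64 = 97/64 = 1.515625.
Kraft's inequality requires Σ ≤ 1; here Σ = 1.515625 > 1, so no such prefix code exists.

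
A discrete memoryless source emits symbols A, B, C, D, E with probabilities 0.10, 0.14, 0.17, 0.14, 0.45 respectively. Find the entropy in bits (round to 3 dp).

H = −Σ pᵢ log₂ pᵢ.
−0.10·log₂(0.10) = 0.3322
−0.14·log₂(0.14) = 0.3971
−0.17·log₂(0.17) = 0.4346
−0.14·log₂(0.14) = 0.3971
−0.45·log₂(0.45) = 0.5184
Sum ≈ 2.0794 → 2.079 bits.

2.079 bits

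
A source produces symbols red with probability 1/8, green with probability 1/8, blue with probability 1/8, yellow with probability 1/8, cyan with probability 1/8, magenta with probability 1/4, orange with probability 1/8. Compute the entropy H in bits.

2.75 bits

Each probability is a power of 1/2, so log₂(1/p) is an integer.
H = Σ p·log₂(1/p) = 1/8·3 + 1/8·3 + 1/8·3 + 1/8·3 + 1/8·3 + 1/4·2 + 1/8·3 = 2.75 bits.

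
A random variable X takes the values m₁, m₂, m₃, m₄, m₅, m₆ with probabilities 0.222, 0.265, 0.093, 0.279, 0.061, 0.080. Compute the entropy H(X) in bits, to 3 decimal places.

2.360 bits

H = −Σ pᵢ log₂ pᵢ.
−0.222·log₂(0.222) = 0.4820
−0.265·log₂(0.265) = 0.5077
−0.093·log₂(0.093) = 0.3187
−0.279·log₂(0.279) = 0.5138
−0.061·log₂(0.061) = 0.2461
−0.080·log₂(0.080) = 0.2915
Sum ≈ 2.3599 → 2.360 bits.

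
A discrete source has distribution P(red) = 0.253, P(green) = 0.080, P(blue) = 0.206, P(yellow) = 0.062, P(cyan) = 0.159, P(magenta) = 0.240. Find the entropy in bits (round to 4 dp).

H = −Σ pᵢ log₂ pᵢ.
−0.253·log₂(0.253) = 0.5016
−0.080·log₂(0.080) = 0.2915
−0.206·log₂(0.206) = 0.4695
−0.062·log₂(0.062) = 0.2487
−0.159·log₂(0.159) = 0.4218
−0.240·log₂(0.240) = 0.4941
Sum ≈ 2.4274 → 2.4274 bits.

2.4274 bits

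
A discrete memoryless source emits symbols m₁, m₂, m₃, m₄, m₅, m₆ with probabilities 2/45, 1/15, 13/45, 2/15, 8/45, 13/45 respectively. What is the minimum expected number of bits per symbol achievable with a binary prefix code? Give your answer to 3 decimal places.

2.356 bits/symbol

Repeatedly combine the two least-probable nodes; the expected code length is the sum of the merged weights.
merge 2/45 + 1/15 → 1/9
merge 1/9 + 2/15 → 11/45
merge 8/45 + 11/45 → 19/45
merge 13/45 + 13/45 → 26/45
merge 19/45 + 26/45 → 1
L = 1/9 + 11/45 + 19/45 + 26/45 + 1 = 106/45 ≈ 2.356 bits/symbol.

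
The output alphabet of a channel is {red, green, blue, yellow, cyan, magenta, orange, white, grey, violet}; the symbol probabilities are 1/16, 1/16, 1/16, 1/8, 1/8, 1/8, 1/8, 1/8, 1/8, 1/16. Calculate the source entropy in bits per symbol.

Each probability is a power of 1/2, so log₂(1/p) is an integer.
H = Σ p·log₂(1/p) = 1/16·4 + 1/16·4 + 1/16·4 + 1/8·3 + 1/8·3 + 1/8·3 + 1/8·3 + 1/8·3 + 1/8·3 + 1/16·4 = 3.25 bits.

3.25 bits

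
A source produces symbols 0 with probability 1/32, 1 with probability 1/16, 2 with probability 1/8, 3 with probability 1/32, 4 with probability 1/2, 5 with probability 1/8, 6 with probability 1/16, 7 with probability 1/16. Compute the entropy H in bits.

2.3125 bits

Each probability is a power of 1/2, so log₂(1/p) is an integer.
H = Σ p·log₂(1/p) = 1/32·5 + 1/16·4 + 1/8·3 + 1/32·5 + 1/2·1 + 1/8·3 + 1/16·4 + 1/16·4 = 2.3125 bits.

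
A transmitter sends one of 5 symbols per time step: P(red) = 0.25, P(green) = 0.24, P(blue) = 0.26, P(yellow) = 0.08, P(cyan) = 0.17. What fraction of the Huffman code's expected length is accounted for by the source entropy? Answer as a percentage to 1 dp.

98.9%

Entropy H = −Σ p log₂ p ≈ 2.2255 bits.
Huffman merges: 2/25+17/100→1/4; 6/25+1/4→49/100; 1/4+13/50→51/100; 49/100+51/100→1. L = 9/4 ≈ 2.2500.
Efficiency = H/L = 2.2255/2.2500 = 98.9%.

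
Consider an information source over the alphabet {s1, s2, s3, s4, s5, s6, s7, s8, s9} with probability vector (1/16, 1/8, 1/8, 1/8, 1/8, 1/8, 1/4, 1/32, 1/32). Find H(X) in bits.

Each probability is a power of 1/2, so log₂(1/p) is an integer.
H = Σ p·log₂(1/p) = 1/16·4 + 1/8·3 + 1/8·3 + 1/8·3 + 1/8·3 + 1/8·3 + 1/4·2 + 1/32·5 + 1/32·5 = 2.9375 bits.

2.9375 bits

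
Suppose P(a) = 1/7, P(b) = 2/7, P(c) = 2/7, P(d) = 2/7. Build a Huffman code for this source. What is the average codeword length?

Repeatedly combine the two least-probable nodes; the expected code length is the sum of the merged weights.
merge 1/7 + 2/7 → 3/7
merge 2/7 + 2/7 → 4/7
merge 3/7 + 4/7 → 1
L = 3/7 + 4/7 + 1 = 2 bits/symbol.

2 bits/symbol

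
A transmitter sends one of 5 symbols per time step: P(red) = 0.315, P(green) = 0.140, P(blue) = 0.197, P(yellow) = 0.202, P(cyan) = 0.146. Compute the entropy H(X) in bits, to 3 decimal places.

2.255 bits

H = −Σ pᵢ log₂ pᵢ.
−0.315·log₂(0.315) = 0.5250
−0.140·log₂(0.140) = 0.3971
−0.197·log₂(0.197) = 0.4617
−0.202·log₂(0.202) = 0.4661
−0.146·log₂(0.146) = 0.4053
Sum ≈ 2.2552 → 2.255 bits.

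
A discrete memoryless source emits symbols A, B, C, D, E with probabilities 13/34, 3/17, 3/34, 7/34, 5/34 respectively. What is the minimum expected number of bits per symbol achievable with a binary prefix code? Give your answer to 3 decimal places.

Repeatedly combine the two least-probable nodes; the expected code length is the sum of the merged weights.
merge 3/34 + 5/34 → 4/17
merge 3/17 + 7/34 → 13/34
merge 4/17 + 13/34 → 21/34
merge 13/34 + 21/34 → 1
L = 4/17 + 13/34 + 21/34 + 1 = 38/17 ≈ 2.235 bits/symbol.

2.235 bits/symbol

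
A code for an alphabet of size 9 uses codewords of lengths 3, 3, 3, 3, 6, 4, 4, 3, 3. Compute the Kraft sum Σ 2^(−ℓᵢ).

With common denominator 2^6 = 64: Σ 2^(−ℓᵢ) = 8/64 + 8/64 + 8/64 + 8/64 + 1/64 + 4/64 + 4/64 + 8/64 + 8/64 = 57/64 = 0.890625.

0.890625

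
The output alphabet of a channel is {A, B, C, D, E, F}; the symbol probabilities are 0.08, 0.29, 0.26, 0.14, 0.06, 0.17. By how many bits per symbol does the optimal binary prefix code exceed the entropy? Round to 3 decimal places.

0.030 bits

Entropy H = −Σ p log₂ p ≈ 2.3899 bits.
Huffman merges: 3/50+2/25→7/50; 7/50+7/50→7/25; 17/100+13/50→43/100; 7/25+29/100→57/100; 43/100+57/100→1. L = 121/50 ≈ 2.4200.
L − H = 2.4200 − 2.3899 = 0.030 bits.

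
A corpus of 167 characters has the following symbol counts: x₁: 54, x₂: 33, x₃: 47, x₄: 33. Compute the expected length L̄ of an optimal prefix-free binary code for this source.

Probabilities are the counts divided by 167.
Repeatedly combine the two least-probable nodes; the expected code length is the sum of the merged weights.
merge 33/167 + 33/167 → 66/167
merge 47/167 + 54/167 → 101/167
merge 66/167 + 101/167 → 1
L = 66/167 + 101/167 + 1 = 2 bits/symbol.

2 bits/symbol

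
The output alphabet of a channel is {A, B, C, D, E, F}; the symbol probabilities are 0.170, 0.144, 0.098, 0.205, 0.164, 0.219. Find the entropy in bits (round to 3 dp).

H = −Σ pᵢ log₂ pᵢ.
−0.170·log₂(0.170) = 0.4346
−0.144·log₂(0.144) = 0.4026
−0.098·log₂(0.098) = 0.3284
−0.205·log₂(0.205) = 0.4687
−0.164·log₂(0.164) = 0.4278
−0.219·log₂(0.219) = 0.4798
Sum ≈ 2.5419 → 2.542 bits.

2.542 bits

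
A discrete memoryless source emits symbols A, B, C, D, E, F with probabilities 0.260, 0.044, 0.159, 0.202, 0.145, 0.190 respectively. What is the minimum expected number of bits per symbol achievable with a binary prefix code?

Repeatedly combine the two least-probable nodes; the expected code length is the sum of the merged weights.
merge 11/250 + 29/200 → 189/1000
merge 159/1000 + 189/1000 → 87/250
merge 19/100 + 101/500 → 49/125
merge 13/50 + 87/250 → 76/125
merge 49/125 + 76/125 → 1
L = 189/1000 + 87/250 + 49/125 + 76/125 + 1 = 2537/1000 = 2.537 bits/symbol.

2.537 bits/symbol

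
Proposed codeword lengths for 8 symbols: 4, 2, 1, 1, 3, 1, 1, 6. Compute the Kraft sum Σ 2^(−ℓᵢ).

2.453125

With common denominator 2^6 = 64: Σ 2^(−ℓᵢ) = 4/64 + 16/64 + 32/64 + 32/64 + 8/64 + 32/64 + 32/64 + 1/64 = 157/64 = 2.453125.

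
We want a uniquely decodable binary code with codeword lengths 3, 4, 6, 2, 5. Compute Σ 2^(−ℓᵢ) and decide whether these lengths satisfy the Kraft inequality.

0.484375; yes

With common denominator 2^6 = 64: Σ 2^(−ℓᵢ) = 8/64 + 4/64 + 1/64 + 16/64 + 2/64 = 31/64 = 0.484375.
Kraft's inequality requires Σ ≤ 1; here Σ = 0.484375 ≤ 1, so such a prefix code exists.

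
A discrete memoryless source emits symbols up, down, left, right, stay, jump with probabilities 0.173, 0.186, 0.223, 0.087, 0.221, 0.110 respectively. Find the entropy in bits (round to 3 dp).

2.510 bits

H = −Σ pᵢ log₂ pᵢ.
−0.173·log₂(0.173) = 0.4379
−0.186·log₂(0.186) = 0.4514
−0.223·log₂(0.223) = 0.4828
−0.087·log₂(0.087) = 0.3065
−0.221·log₂(0.221) = 0.4813
−0.110·log₂(0.110) = 0.3503
Sum ≈ 2.5101 → 2.510 bits.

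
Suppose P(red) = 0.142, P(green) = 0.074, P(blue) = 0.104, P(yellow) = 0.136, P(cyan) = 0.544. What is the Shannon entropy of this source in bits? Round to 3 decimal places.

1.887 bits

H = −Σ pᵢ log₂ pᵢ.
−0.142·log₂(0.142) = 0.3999
−0.074·log₂(0.074) = 0.2780
−0.104·log₂(0.104) = 0.3396
−0.136·log₂(0.136) = 0.3915
−0.544·log₂(0.544) = 0.4778
Sum ≈ 1.8867 → 1.887 bits.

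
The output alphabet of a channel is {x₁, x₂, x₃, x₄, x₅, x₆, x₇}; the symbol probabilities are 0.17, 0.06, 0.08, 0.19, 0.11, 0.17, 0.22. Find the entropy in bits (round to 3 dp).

2.690 bits

H = −Σ pᵢ log₂ pᵢ.
−0.17·log₂(0.17) = 0.4346
−0.06·log₂(0.06) = 0.2435
−0.08·log₂(0.08) = 0.2915
−0.19·log₂(0.19) = 0.4552
−0.11·log₂(0.11) = 0.3503
−0.17·log₂(0.17) = 0.4346
−0.22·log₂(0.22) = 0.4806
Sum ≈ 2.6903 → 2.690 bits.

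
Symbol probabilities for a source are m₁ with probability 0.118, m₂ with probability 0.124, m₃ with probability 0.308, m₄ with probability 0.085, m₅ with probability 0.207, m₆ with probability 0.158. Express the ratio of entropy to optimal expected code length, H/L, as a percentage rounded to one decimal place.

98.7%

Entropy H = −Σ p log₂ p ≈ 2.4538 bits.
Huffman merges: 17/200+59/500→203/1000; 31/250+79/500→141/500; 203/1000+207/1000→41/100; 141/500+77/250→59/100; 41/100+59/100→1. L = 497/200 ≈ 2.4850.
Efficiency = H/L = 2.4538/2.4850 = 98.7%.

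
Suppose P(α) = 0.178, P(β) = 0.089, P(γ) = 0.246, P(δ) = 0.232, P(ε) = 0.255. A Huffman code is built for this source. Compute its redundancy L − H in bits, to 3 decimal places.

Entropy H = −Σ p log₂ p ≈ 2.2433 bits.
Huffman merges: 89/1000+89/500→267/1000; 29/125+123/500→239/500; 51/200+267/1000→261/500; 239/500+261/500→1. L = 2267/1000 ≈ 2.2670.
L − H = 2.2670 − 2.2433 = 0.024 bits.

0.024 bits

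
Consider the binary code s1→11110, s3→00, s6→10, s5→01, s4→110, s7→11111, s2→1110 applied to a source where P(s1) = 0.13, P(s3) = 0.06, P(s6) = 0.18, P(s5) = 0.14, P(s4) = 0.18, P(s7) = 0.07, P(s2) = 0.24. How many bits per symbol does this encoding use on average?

3.26 bits/symbol

L̄ = Σ pᵢ·ℓᵢ = 0.13·5 + 0.06·2 + 0.18·2 + 0.14·2 + 0.18·3 + 0.07·5 + 0.24·4 = 3.26 bits/symbol.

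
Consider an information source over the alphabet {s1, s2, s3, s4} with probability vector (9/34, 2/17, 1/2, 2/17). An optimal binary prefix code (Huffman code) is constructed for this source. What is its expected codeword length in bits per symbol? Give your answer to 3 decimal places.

1.735 bits/symbol

Repeatedly combine the two least-probable nodes; the expected code length is the sum of the merged weights.
merge 2/17 + 2/17 → 4/17
merge 4/17 + 9/34 → 1/2
merge 1/2 + 1/2 → 1
L = 4/17 + 1/2 + 1 = 59/34 ≈ 1.735 bits/symbol.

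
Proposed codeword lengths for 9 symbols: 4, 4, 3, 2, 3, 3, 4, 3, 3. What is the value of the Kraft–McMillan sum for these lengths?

With common denominator 2^4 = 16: Σ 2^(−ℓᵢ) = 1/16 + 1/16 + 2/16 + 4/16 + 2/16 + 2/16 + 1/16 + 2/16 + 2/16 = 17/16 = 1.0625.

1.0625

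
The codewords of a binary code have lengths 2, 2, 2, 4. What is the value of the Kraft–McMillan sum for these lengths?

With common denominator 2^4 = 16: Σ 2^(−ℓᵢ) = 4/16 + 4/16 + 4/16 + 1/16 = 13/16 = 0.8125.

0.8125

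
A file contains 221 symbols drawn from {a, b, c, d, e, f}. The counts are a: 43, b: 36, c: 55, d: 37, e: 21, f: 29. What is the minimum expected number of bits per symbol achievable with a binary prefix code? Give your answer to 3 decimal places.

Probabilities are the counts divided by 221.
Repeatedly combine the two least-probable nodes; the expected code length is the sum of the merged weights.
merge 21/221 + 29/221 → 50/221
merge 36/221 + 37/221 → 73/221
merge 43/221 + 50/221 → 93/221
merge 55/221 + 73/221 → 128/221
merge 93/221 + 128/221 → 1
L = 50/221 + 73/221 + 93/221 + 128/221 + 1 = 565/221 ≈ 2.557 bits/symbol.

2.557 bits/symbol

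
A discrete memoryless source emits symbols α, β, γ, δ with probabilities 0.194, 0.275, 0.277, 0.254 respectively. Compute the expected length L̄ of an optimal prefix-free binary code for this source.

Repeatedly combine the two least-probable nodes; the expected code length is the sum of the merged weights.
merge 97/500 + 127/500 → 56/125
merge 11/40 + 277/1000 → 69/125
merge 56/125 + 69/125 → 1
L = 56/125 + 69/125 + 1 = 2 bits/symbol.

2 bits/symbol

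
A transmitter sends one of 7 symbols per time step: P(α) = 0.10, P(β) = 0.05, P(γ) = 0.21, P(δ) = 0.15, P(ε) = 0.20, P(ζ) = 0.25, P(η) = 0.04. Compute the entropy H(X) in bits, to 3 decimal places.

2.582 bits

H = −Σ pᵢ log₂ pᵢ.
−0.10·log₂(0.10) = 0.3322
−0.05·log₂(0.05) = 0.2161
−0.21·log₂(0.21) = 0.4728
−0.15·log₂(0.15) = 0.4105
−0.20·log₂(0.20) = 0.4644
−0.25·log₂(0.25) = 0.5000
−0.04·log₂(0.04) = 0.1858
Sum ≈ 2.5818 → 2.582 bits.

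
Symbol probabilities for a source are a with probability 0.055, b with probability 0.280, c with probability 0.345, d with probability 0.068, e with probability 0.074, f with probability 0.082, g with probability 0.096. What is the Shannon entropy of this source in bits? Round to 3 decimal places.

2.436 bits

H = −Σ pᵢ log₂ pᵢ.
−0.055·log₂(0.055) = 0.2301
−0.280·log₂(0.280) = 0.5142
−0.345·log₂(0.345) = 0.5297
−0.068·log₂(0.068) = 0.2637
−0.074·log₂(0.074) = 0.2780
−0.082·log₂(0.082) = 0.2959
−0.096·log₂(0.096) = 0.3246
Sum ≈ 2.4362 → 2.436 bits.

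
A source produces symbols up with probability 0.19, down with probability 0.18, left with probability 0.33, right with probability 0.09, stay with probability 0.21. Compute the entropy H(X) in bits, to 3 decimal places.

H = −Σ pᵢ log₂ pᵢ.
−0.19·log₂(0.19) = 0.4552
−0.18·log₂(0.18) = 0.4453
−0.33·log₂(0.33) = 0.5278
−0.09·log₂(0.09) = 0.3127
−0.21·log₂(0.21) = 0.4728
Sum ≈ 2.2138 → 2.214 bits.

2.214 bits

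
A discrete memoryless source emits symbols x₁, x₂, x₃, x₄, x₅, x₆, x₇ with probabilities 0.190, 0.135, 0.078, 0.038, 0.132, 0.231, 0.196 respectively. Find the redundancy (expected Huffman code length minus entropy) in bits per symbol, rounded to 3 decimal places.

0.043 bits

Entropy H = −Σ p log₂ p ≈ 2.6464 bits.
Huffman merges: 19/500+39/500→29/250; 29/250+33/250→31/125; 27/200+19/100→13/40; 49/250+231/1000→427/1000; 31/125+13/40→573/1000; 427/1000+573/1000→1. L = 2689/1000 ≈ 2.6890.
L − H = 2.6890 − 2.6464 = 0.043 bits.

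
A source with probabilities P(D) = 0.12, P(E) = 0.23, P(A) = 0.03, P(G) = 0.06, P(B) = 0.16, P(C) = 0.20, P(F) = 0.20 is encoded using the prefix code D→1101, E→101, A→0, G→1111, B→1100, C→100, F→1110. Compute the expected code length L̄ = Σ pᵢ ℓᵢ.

L̄ = Σ pᵢ·ℓᵢ = 0.12·4 + 0.23·3 + 0.03·1 + 0.06·4 + 0.16·4 + 0.20·3 + 0.20·4 = 3.48 bits/symbol.

3.48 bits/symbol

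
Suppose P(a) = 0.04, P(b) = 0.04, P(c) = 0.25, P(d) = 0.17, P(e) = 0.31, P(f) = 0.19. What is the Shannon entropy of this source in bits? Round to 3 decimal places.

H = −Σ pᵢ log₂ pᵢ.
−0.04·log₂(0.04) = 0.1858
−0.04·log₂(0.04) = 0.1858
−0.25·log₂(0.25) = 0.5000
−0.17·log₂(0.17) = 0.4346
−0.31·log₂(0.31) = 0.5238
−0.19·log₂(0.19) = 0.4552
Sum ≈ 2.2851 → 2.285 bits.

2.285 bits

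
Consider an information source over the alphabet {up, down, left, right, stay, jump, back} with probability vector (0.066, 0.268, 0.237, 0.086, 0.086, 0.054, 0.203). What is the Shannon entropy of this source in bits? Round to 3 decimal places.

H = −Σ pᵢ log₂ pᵢ.
−0.066·log₂(0.066) = 0.2588
−0.268·log₂(0.268) = 0.5091
−0.237·log₂(0.237) = 0.4923
−0.086·log₂(0.086) = 0.3044
−0.086·log₂(0.086) = 0.3044
−0.054·log₂(0.054) = 0.2274
−0.203·log₂(0.203) = 0.4670
Sum ≈ 2.5634 → 2.563 bits.

2.563 bits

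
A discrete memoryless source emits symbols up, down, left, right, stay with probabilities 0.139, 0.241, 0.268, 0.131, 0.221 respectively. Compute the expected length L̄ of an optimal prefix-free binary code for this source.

Repeatedly combine the two least-probable nodes; the expected code length is the sum of the merged weights.
merge 131/1000 + 139/1000 → 27/100
merge 221/1000 + 241/1000 → 231/500
merge 67/250 + 27/100 → 269/500
merge 231/500 + 269/500 → 1
L = 27/100 + 231/500 + 269/500 + 1 = 227/100 = 2.27 bits/symbol.

2.27 bits/symbol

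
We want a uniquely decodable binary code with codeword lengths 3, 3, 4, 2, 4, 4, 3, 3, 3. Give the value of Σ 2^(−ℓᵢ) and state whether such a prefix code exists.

1.0625; no

With common denominator 2^4 = 16: Σ 2^(−ℓᵢ) = 2/16 + 2/16 + 1/16 + 4/16 + 1/16 + 1/16 + 2/16 + 2/16 + 2/16 = 17/16 = 1.0625.
Kraft's inequality requires Σ ≤ 1; here Σ = 1.0625 > 1, so no such prefix code exists.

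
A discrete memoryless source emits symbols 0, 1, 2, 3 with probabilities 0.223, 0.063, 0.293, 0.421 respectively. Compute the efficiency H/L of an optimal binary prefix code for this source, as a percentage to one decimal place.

Entropy H = −Σ p log₂ p ≈ 1.7784 bits.
Huffman merges: 63/1000+223/1000→143/500; 143/500+293/1000→579/1000; 421/1000+579/1000→1. L = 373/200 ≈ 1.8650.
Efficiency = H/L = 1.7784/1.8650 = 95.4%.

95.4%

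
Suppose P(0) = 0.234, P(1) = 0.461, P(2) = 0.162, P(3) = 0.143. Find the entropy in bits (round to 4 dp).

1.8320 bits

H = −Σ pᵢ log₂ pᵢ.
−0.234·log₂(0.234) = 0.4903
−0.461·log₂(0.461) = 0.5150
−0.162·log₂(0.162) = 0.4254
−0.143·log₂(0.143) = 0.4012
Sum ≈ 1.8320 → 1.8320 bits.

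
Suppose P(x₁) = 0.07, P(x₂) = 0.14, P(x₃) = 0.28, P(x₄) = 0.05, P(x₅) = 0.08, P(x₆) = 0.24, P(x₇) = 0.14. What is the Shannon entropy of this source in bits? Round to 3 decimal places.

2.579 bits

H = −Σ pᵢ log₂ pᵢ.
−0.07·log₂(0.07) = 0.2686
−0.14·log₂(0.14) = 0.3971
−0.28·log₂(0.28) = 0.5142
−0.05·log₂(0.05) = 0.2161
−0.08·log₂(0.08) = 0.2915
−0.24·log₂(0.24) = 0.4941
−0.14·log₂(0.14) = 0.3971
Sum ≈ 2.5787 → 2.579 bits.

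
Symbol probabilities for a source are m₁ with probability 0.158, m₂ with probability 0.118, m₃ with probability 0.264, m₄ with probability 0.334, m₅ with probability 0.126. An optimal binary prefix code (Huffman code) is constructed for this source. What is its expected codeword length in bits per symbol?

Repeatedly combine the two least-probable nodes; the expected code length is the sum of the merged weights.
merge 59/500 + 63/500 → 61/250
merge 79/500 + 61/250 → 201/500
merge 33/125 + 167/500 → 299/500
merge 201/500 + 299/500 → 1
L = 61/250 + 201/500 + 299/500 + 1 = 561/250 = 2.244 bits/symbol.

2.244 bits/symbol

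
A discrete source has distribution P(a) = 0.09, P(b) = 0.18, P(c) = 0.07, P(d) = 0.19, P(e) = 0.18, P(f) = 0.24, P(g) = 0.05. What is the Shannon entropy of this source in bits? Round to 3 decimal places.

2.637 bits

H = −Σ pᵢ log₂ pᵢ.
−0.09·log₂(0.09) = 0.3127
−0.18·log₂(0.18) = 0.4453
−0.07·log₂(0.07) = 0.2686
−0.19·log₂(0.19) = 0.4552
−0.18·log₂(0.18) = 0.4453
−0.24·log₂(0.24) = 0.4941
−0.05·log₂(0.05) = 0.2161
Sum ≈ 2.6373 → 2.637 bits.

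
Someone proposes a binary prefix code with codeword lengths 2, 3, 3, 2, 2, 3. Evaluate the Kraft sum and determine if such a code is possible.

1.125; no

With common denominator 2^3 = 8: Σ 2^(−ℓᵢ) = 2/8 + 1/8 + 1/8 + 2/8 + 2/8 + 1/8 = 9/8 = 1.125.
Kraft's inequality requires Σ ≤ 1; here Σ = 1.125 > 1, so no such prefix code exists.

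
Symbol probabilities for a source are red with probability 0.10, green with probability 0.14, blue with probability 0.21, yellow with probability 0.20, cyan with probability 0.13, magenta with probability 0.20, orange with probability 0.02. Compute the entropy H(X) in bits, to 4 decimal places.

2.6264 bits

H = −Σ pᵢ log₂ pᵢ.
−0.10·log₂(0.10) = 0.3322
−0.14·log₂(0.14) = 0.3971
−0.21·log₂(0.21) = 0.4728
−0.20·log₂(0.20) = 0.4644
−0.13·log₂(0.13) = 0.3826
−0.20·log₂(0.20) = 0.4644
−0.02·log₂(0.02) = 0.1129
Sum ≈ 2.6264 → 2.6264 bits.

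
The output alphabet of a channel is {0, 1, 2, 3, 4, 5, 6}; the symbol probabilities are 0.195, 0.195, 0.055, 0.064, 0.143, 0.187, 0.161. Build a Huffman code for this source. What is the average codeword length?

2.729 bits/symbol

Repeatedly combine the two least-probable nodes; the expected code length is the sum of the merged weights.
merge 11/200 + 8/125 → 119/1000
merge 119/1000 + 143/1000 → 131/500
merge 161/1000 + 187/1000 → 87/250
merge 39/200 + 39/200 → 39/100
merge 131/500 + 87/250 → 61/100
merge 39/100 + 61/100 → 1
L = 119/1000 + 131/500 + 87/250 + 39/100 + 61/100 + 1 = 2729/1000 = 2.729 bits/symbol.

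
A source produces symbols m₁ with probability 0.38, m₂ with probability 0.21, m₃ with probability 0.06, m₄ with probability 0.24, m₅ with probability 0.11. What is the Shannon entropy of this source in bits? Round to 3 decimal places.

2.091 bits

H = −Σ pᵢ log₂ pᵢ.
−0.38·log₂(0.38) = 0.5305
−0.21·log₂(0.21) = 0.4728
−0.06·log₂(0.06) = 0.2435
−0.24·log₂(0.24) = 0.4941
−0.11·log₂(0.11) = 0.3503
Sum ≈ 2.0912 → 2.091 bits.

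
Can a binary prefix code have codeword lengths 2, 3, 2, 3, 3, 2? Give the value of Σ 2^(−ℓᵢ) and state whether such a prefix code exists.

1.125; no

With common denominator 2^3 = 8: Σ 2^(−ℓᵢ) = 2/8 + 1/8 + 2/8 + 1/8 + 1/8 + 2/8 = 9/8 = 1.125.
Kraft's inequality requires Σ ≤ 1; here Σ = 1.125 > 1, so no such prefix code exists.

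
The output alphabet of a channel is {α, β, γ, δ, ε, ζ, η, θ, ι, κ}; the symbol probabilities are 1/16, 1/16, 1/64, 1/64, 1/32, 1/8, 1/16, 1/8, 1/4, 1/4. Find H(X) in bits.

2.84375 bits

Each probability is a power of 1/2, so log₂(1/p) is an integer.
H = Σ p·log₂(1/p) = 1/16·4 + 1/16·4 + 1/64·6 + 1/64·6 + 1/32·5 + 1/8·3 + 1/16·4 + 1/8·3 + 1/4·2 + 1/4·2 = 2.84375 bits.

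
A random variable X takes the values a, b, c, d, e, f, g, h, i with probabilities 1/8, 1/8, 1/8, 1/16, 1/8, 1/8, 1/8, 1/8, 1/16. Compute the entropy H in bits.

3.125 bits

Each probability is a power of 1/2, so log₂(1/p) is an integer.
H = Σ p·log₂(1/p) = 1/8·3 + 1/8·3 + 1/8·3 + 1/16·4 + 1/8·3 + 1/8·3 + 1/8·3 + 1/8·3 + 1/16·4 = 3.125 bits.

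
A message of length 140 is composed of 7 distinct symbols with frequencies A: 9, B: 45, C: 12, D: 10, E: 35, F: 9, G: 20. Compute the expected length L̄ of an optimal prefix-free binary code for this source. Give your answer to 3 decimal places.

Probabilities are the counts divided by 140.
Repeatedly combine the two least-probable nodes; the expected code length is the sum of the merged weights.
merge 9/140 + 9/140 → 9/70
merge 1/14 + 3/35 → 11/70
merge 9/70 + 1/7 → 19/70
merge 11/70 + 1/4 → 57/140
merge 19/70 + 9/28 → 83/140
merge 57/140 + 83/140 → 1
L = 9/70 + 11/70 + 19/70 + 57/140 + 83/140 + 1 = 179/70 ≈ 2.557 bits/symbol.

2.557 bits/symbol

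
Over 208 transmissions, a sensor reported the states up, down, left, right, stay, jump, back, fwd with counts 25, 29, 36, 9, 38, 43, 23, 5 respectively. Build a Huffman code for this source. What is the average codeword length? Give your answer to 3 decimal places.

Probabilities are the counts divided by 208.
Repeatedly combine the two least-probable nodes; the expected code length is the sum of the merged weights.
merge 5/208 + 9/208 → 7/104
merge 7/104 + 23/208 → 37/208
merge 25/208 + 29/208 → 27/104
merge 9/52 + 37/208 → 73/208
merge 19/104 + 43/208 → 81/208
merge 27/104 + 73/208 → 127/208
merge 81/208 + 127/208 → 1
L = 7/104 + 37/208 + 27/104 + 73/208 + 81/208 + 127/208 + 1 = 297/104 ≈ 2.856 bits/symbol.

2.856 bits/symbol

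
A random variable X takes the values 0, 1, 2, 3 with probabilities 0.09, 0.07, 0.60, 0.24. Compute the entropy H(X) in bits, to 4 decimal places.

H = −Σ pᵢ log₂ pᵢ.
−0.09·log₂(0.09) = 0.3127
−0.07·log₂(0.07) = 0.2686
−0.60·log₂(0.60) = 0.4422
−0.24·log₂(0.24) = 0.4941
Sum ≈ 1.5175 → 1.5175 bits.

1.5175 bits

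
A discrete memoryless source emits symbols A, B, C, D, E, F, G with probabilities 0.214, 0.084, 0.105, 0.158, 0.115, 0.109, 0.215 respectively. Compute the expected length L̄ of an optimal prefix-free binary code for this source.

Repeatedly combine the two least-probable nodes; the expected code length is the sum of the merged weights.
merge 21/250 + 21/200 → 189/1000
merge 109/1000 + 23/200 → 28/125
merge 79/500 + 189/1000 → 347/1000
merge 107/500 + 43/200 → 429/1000
merge 28/125 + 347/1000 → 571/1000
merge 429/1000 + 571/1000 → 1
L = 189/1000 + 28/125 + 347/1000 + 429/1000 + 571/1000 + 1 = 69/25 = 2.76 bits/symbol.

2.76 bits/symbol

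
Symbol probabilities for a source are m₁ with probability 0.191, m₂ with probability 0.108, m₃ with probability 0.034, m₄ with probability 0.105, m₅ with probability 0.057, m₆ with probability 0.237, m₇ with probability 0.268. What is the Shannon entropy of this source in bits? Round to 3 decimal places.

H = −Σ pᵢ log₂ pᵢ.
−0.191·log₂(0.191) = 0.4562
−0.108·log₂(0.108) = 0.3468
−0.034·log₂(0.034) = 0.1659
−0.105·log₂(0.105) = 0.3414
−0.057·log₂(0.057) = 0.2356
−0.237·log₂(0.237) = 0.4923
−0.268·log₂(0.268) = 0.5091
Sum ≈ 2.5472 → 2.547 bits.

2.547 bits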